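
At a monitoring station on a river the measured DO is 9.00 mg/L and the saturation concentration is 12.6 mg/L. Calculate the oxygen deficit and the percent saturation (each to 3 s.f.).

D ≈ 3.60 mg/L; 71.4 % saturation

D = C_s − C = 12.6 − 9.00 = 3.60 mg/L.
% saturation = 9.00/12.6 × 100 = 71.4 %.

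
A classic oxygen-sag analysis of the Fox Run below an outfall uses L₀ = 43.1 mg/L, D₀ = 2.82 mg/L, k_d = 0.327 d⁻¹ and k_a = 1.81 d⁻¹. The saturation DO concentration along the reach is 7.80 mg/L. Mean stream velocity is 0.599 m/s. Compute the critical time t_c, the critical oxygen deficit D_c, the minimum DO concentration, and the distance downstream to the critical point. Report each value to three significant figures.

With k_a/k_d = 5.535 and 1 − D₀(k_a−k_d)/(k_d L₀) = 0.7033,
t_c = ln(5.535 × 0.7033) / (1.81 − 0.327) = ln(3.893) / 1.483 = 1.359/1.483 = 0.9165 d.
D_c = (k_d/k_a) L₀ e^(−k_d t_c) = (0.327/1.81) × 43.1 × e^(−0.327×0.9165) = 0.1807 × 43.1 × 0.7411 = 5.770 mg/L.
Minimum DO = C_s − D_c = 7.80 − 5.770 = 2.030 mg/L.
x_c = v t_c = 0.599 m/s × 0.9165 d × 86400 s/d = 47430 m ≈ 47.4 km.

t_c ≈ 0.916 d; D_c ≈ 5.77 mg/L; min DO ≈ 2.03 mg/L; x_c ≈ 47.4 km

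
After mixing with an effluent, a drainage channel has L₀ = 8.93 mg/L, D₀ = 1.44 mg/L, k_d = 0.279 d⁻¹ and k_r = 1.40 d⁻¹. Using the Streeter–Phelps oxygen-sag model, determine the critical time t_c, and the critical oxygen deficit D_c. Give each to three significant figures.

At the critical point dD/dt = 0, so k_d L₀ e^(−k_d t) = k_r D. Substituting D(t) from the Streeter–Phelps equation and solving for t gives
t_c = ln[(k_r/k_d)(1 − D₀(k_r−k_d)/(k_d L₀))] / (k_r−k_d).
Here k_r−k_d = 1.121 d⁻¹ and 1 − D₀(k_r−k_d)/(k_d L₀) = 1 − 1.44×1.121/(0.279×8.93) = 0.3521, so
t_c = ln(5.018 × 0.3521) / 1.121 = 0.5692 / 1.121 = 0.5077 d.
D_c = (k_d/k_r) L₀ e^(−k_d t_c) = (0.279/1.40) × 8.93 × e^(−0.279×0.5077) = 0.1993 × 8.93 × 0.8679 = 1.545 mg/L.

t_c ≈ 0.508 d; D_c ≈ 1.54 mg/L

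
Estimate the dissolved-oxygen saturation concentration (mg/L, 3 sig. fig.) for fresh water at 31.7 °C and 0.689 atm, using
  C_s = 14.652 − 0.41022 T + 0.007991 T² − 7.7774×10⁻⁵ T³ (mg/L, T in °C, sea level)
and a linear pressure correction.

C_s ≈ 4.96 mg/L

At sea level: C_s = 14.652 − 0.41022×31.7 + 0.007991×31.7² − 7.7774×10⁻⁵×31.7³ = 7.201 mg/L.
Pressure correction: C_s' = 7.201 × 0.689 = 4.961 mg/L.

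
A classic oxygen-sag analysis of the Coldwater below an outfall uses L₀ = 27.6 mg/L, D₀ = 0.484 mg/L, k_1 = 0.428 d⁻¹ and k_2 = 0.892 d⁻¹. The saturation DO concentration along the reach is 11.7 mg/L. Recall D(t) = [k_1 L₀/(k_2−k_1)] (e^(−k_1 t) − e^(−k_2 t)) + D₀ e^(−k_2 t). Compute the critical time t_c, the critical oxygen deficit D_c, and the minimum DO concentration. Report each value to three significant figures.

t_c ≈ 1.54 d; D_c ≈ 6.85 mg/L; min DO ≈ 4.85 mg/L

At the critical point dD/dt = 0, so k_1 L₀ e^(−k_1 t) = k_2 D. Substituting D(t) from the Streeter–Phelps equation and solving for t gives
t_c = ln[(k_2/k_1)(1 − D₀(k_2−k_1)/(k_1 L₀))] / (k_2−k_1).
Here k_2−k_1 = 0.4640 d⁻¹ and 1 − D₀(k_2−k_1)/(k_1 L₀) = 1 − 0.484×0.4640/(0.428×27.6) = 0.9810, so
t_c = ln(2.084 × 0.9810) / 0.4640 = 0.7151 / 0.4640 = 1.541 d.
L(t_c) = L₀ e^(−k_1 t_c) = 27.6 × 0.5170 = 14.27 mg/L, and at the critical point k_2 D_c = k_1 L, so D_c = (0.428/0.892) × 14.27 = 6.847 mg/L.
Minimum DO = C_s − D_c = 11.7 − 6.847 = 4.853 mg/L.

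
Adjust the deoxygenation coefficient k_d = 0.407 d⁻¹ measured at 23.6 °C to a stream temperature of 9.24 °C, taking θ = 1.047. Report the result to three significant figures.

k_d(T₂) = k_d(T₁) · θ^(T₂−T₁) = 0.407 × 1.047^(9.24−23.6)
= 0.407 × 1.047^-14.4 = 0.407 × 0.5171 = 0.2105 d⁻¹.

k_d ≈ 0.210 d⁻¹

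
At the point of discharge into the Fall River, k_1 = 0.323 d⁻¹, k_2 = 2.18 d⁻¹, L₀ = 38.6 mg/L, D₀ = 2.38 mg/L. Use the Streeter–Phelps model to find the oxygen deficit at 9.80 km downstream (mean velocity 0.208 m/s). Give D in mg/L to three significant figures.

D ≈ 4.31 mg/L

Travel time t = x/v = 9.80 km / (0.208 m/s) = 9800 m / 0.208 m/s = 47120 s = 0.5453 d.
k_1 L₀/(k_2−k_1) = 0.323×38.6/(2.18−0.323) = 12.47/1.857 = 6.714 mg/L.
e^(−k_1 t) = e^(−0.323×0.5453) = 0.8385; e^(−k_2 t) = e^(−2.18×0.5453) = 0.3046.
D = 6.714 × (0.8385 − 0.3046) + 2.38 × 0.3046 = 3.585 + 0.7249 = 4.310 mg/L.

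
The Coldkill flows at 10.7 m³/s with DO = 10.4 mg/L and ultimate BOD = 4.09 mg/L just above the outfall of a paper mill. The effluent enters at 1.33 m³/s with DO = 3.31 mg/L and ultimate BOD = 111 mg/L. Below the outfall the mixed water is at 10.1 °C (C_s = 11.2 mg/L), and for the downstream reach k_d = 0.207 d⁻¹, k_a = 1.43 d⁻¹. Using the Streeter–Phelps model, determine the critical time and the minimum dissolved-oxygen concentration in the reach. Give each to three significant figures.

t_c ≈ 0.855 d; minimum DO ≈ 9.27 mg/L

Mixed DO = (10.7×10.4 + 1.33×3.31)/(10.7+1.33) = 115.7/12.03 = 9.616 mg/L.
Mixed L₀ = (10.7×4.09 + 1.33×111)/(12.03) = 191.4/12.03 = 15.91 mg/L.
Initial deficit D₀ = C_s − DO₀ = 11.2 − 9.616 = 1.584 mg/L.
t_c = (1/1.223) ln[(1.43/0.207)(1 − 1.584×1.223/(0.207×15.91))] = 0.8177 × ln(2.845) = 0.8549 d.
D_c = (0.207/1.43) × 15.91 × e^(−0.207×0.8549) = 0.1448 × 15.91 × 0.8378 = 1.929 mg/L.
Minimum DO = 11.2 − 1.929 = 9.271 mg/L.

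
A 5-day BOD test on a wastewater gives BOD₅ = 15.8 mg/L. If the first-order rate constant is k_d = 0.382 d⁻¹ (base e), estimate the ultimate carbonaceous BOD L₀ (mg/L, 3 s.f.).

L₀ ≈ 18.5 mg/L

BOD₅ = L₀(1 − e^(−5k_d)) ⇒ L₀ = BOD₅ / (1 − e^(−5×0.382))
= 15.8 / (1 − 0.1481) = 15.8 / 0.8519 = 18.55 mg/L.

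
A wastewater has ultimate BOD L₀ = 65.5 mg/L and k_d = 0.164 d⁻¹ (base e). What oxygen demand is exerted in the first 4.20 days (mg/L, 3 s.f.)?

y ≈ 32.6 mg/L

y_t = L₀(1 − e^(−k_d t)) = 65.5 × (1 − e^(−0.164×4.20))
= 65.5 × (1 − 0.5022) = 65.5 × 0.4978 = 32.61 mg/L.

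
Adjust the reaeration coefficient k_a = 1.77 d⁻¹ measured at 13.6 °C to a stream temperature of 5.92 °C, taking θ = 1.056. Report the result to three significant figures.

k_a(T₂) = k_a(T₁) · θ^(T₂−T₁) = 1.77 × 1.056^(5.92−13.6)
= 1.77 × 1.056^-7.68 = 1.77 × 0.6581 = 1.165 d⁻¹.

k_a ≈ 1.16 d⁻¹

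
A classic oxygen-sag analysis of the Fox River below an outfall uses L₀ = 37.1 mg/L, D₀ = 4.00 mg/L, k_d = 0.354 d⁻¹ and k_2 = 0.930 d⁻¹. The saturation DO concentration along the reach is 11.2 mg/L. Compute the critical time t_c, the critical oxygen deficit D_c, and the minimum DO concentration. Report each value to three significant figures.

t_c ≈ 1.34 d; D_c ≈ 8.78 mg/L; min DO ≈ 2.42 mg/L

With k_2/k_d = 2.627 and 1 − D₀(k_2−k_d)/(k_d L₀) = 0.8246,
t_c = ln(2.627 × 0.8246) / (0.930 − 0.354) = ln(2.166) / 0.5760 = 0.7730/0.5760 = 1.342 d.
D_c = (k_d/k_2) L₀ e^(−k_d t_c) = (0.354/0.930) × 37.1 × e^(−0.354×1.342) = 0.3806 × 37.1 × 0.6218 = 8.782 mg/L.
Minimum DO = C_s − D_c = 11.2 − 8.782 = 2.418 mg/L.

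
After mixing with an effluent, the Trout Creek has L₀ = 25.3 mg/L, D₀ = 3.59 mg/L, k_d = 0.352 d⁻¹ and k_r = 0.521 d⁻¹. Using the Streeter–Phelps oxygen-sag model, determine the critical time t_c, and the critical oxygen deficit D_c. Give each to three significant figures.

t_c ≈ 1.90 d; D_c ≈ 8.75 mg/L

t_c = [1/(k_r−k_d)] ln[(k_r/k_d)(1 − D₀(k_r−k_d)/(k_d L₀))]
= [1/(0.521−0.352)] ln[(0.521/0.352)(1 − 3.59×0.1690/(0.352×25.3))]
= (1/0.1690) ln[1.480 × 0.9319] = 5.917 × ln(1.379) = 5.917 × 0.3216 = 1.903 d.
L(t_c) = L₀ e^(−k_d t_c) = 25.3 × 0.5118 = 12.95 mg/L, and at the critical point k_r D_c = k_d L, so D_c = (0.352/0.521) × 12.95 = 8.749 mg/L.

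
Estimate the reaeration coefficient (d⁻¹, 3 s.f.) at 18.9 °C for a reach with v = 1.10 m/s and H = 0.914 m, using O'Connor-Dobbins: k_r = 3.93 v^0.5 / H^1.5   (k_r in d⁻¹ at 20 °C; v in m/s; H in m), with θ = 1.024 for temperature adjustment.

k_r ≈ 4.60 d⁻¹

k_r(20) = 3.93 × 1.10^0.5 / 0.914^1.5 = 3.93 × 1.049 / 0.8738 = 4.717 d⁻¹.
k_r(18.9) = 4.717 × 1.024^(18.9−20) = 4.717 × 0.9742 = 4.596 d⁻¹.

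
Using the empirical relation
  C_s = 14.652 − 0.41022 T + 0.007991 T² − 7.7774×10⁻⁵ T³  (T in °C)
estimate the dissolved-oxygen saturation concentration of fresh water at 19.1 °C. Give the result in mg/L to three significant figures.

C_s ≈ 9.19 mg/L

C_s = 14.652 − 0.41022×19.1 + 0.007991×19.1² − 7.7774×10⁻⁵×19.1³ = 9.190 mg/L.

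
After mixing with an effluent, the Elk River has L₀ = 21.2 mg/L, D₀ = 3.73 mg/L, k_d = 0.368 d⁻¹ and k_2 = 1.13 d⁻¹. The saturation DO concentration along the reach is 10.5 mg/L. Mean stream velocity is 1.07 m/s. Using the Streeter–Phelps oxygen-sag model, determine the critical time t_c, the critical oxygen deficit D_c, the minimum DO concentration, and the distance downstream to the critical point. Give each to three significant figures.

With k_2/k_d = 3.071 and 1 − D₀(k_2−k_d)/(k_d L₀) = 0.6357,
t_c = ln(3.071 × 0.6357) / (1.13 − 0.368) = ln(1.952) / 0.7620 = 0.6688/0.7620 = 0.8777 d.
D_c = (k_d/k_2) L₀ e^(−k_d t_c) = (0.368/1.13) × 21.2 × e^(−0.368×0.8777) = 0.3257 × 21.2 × 0.7240 = 4.998 mg/L.
Minimum DO = C_s − D_c = 10.5 − 4.998 = 5.502 mg/L.
x_c = v t_c = 1.07 m/s × 0.8777 d × 86400 s/d = 81140 m ≈ 81.1 km.

t_c ≈ 0.878 d; D_c ≈ 5.00 mg/L; min DO ≈ 5.50 mg/L; x_c ≈ 81.1 km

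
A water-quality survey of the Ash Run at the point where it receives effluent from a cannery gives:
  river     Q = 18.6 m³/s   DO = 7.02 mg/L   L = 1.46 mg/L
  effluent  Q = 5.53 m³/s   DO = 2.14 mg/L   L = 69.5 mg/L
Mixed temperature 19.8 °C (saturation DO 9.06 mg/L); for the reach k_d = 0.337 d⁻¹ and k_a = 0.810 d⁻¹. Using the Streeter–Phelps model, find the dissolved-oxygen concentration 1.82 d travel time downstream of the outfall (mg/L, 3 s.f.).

DO ≈ 4.54 mg/L

Mixed DO = (18.6×7.02 + 5.53×2.14)/(18.6+5.53) = 142.4/24.13 = 5.902 mg/L.
Mixed L₀ = (18.6×1.46 + 5.53×69.5)/(24.13) = 411.5/24.13 = 17.05 mg/L.
Initial deficit D₀ = C_s − DO₀ = 9.06 − 5.902 = 3.158 mg/L.
D(1.82) = [0.337×17.05/(0.810−0.337)](e^(−0.337×1.82) − e^(−0.810×1.82)) + 3.158 e^(−0.810×1.82)
= 12.15 × (0.5415 − 0.2290) + 3.158 × 0.2290 = 4.521 mg/L.
DO = 9.06 − 4.521 = 4.539 mg/L.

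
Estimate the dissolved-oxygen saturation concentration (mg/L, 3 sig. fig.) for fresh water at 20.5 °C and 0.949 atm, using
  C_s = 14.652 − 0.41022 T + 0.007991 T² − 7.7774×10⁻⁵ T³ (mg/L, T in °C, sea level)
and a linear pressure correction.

C_s ≈ 8.48 mg/L

At sea level: C_s = 14.652 − 0.41022×20.5 + 0.007991×20.5² − 7.7774×10⁻⁵×20.5³ = 8.931 mg/L.
Pressure correction: C_s' = 8.931 × 0.949 = 8.475 mg/L.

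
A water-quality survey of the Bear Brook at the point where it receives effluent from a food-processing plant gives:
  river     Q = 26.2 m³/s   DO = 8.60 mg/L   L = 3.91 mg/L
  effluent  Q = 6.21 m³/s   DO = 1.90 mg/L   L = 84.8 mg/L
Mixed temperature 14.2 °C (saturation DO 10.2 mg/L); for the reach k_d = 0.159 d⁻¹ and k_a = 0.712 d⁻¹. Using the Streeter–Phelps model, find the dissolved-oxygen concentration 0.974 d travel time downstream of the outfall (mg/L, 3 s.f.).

Mixed DO = (26.2×8.60 + 6.21×1.90)/(26.2+6.21) = 237.1/32.41 = 7.316 mg/L.
Mixed L₀ = (26.2×3.91 + 6.21×84.8)/(32.41) = 629.0/32.41 = 19.41 mg/L.
Initial deficit D₀ = C_s − DO₀ = 10.2 − 7.316 = 2.884 mg/L.
D(0.974) = [0.159×19.41/(0.712−0.159)](e^(−0.159×0.974) − e^(−0.712×0.974)) + 2.884 e^(−0.712×0.974)
= 5.581 × (0.8565 − 0.4998) + 2.884 × 0.4998 = 3.432 mg/L.
DO = 10.2 − 3.432 = 6.768 mg/L.

DO ≈ 6.77 mg/L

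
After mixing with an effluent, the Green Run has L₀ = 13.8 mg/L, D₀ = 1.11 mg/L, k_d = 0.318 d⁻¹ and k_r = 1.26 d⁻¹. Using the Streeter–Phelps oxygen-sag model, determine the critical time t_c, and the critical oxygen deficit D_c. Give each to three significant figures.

t_c = [1/(k_r−k_d)] ln[(k_r/k_d)(1 − D₀(k_r−k_d)/(k_d L₀))]
= [1/(1.26−0.318)] ln[(1.26/0.318)(1 − 1.11×0.9420/(0.318×13.8))]
= (1/0.9420) ln[3.962 × 0.7617] = 1.062 × ln(3.018) = 1.062 × 1.105 = 1.173 d.
L(t_c) = L₀ e^(−k_d t_c) = 13.8 × 0.6887 = 9.504 mg/L, and at the critical point k_r D_c = k_d L, so D_c = (0.318/1.26) × 9.504 = 2.399 mg/L.

t_c ≈ 1.17 d; D_c ≈ 2.40 mg/L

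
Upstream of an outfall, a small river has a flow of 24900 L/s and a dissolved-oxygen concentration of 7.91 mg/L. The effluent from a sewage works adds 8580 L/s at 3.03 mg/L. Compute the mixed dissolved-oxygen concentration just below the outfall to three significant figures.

6.66 mg/L

Flow-weighted mixing: C = (Q_r C_r + Q_w C_w)/(Q_r + Q_w)
= (24900×7.91 + 8580×3.03)/(24900 + 8580) = 223000/33480 = 6.659 mg/L.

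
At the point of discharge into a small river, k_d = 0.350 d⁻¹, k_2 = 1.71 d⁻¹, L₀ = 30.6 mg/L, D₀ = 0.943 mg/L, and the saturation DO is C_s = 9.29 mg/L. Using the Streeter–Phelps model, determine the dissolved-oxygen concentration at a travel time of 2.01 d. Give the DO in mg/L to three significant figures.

DO ≈ 5.62 mg/L

k_d L₀/(k_2−k_d) = 0.350×30.6/(1.71−0.350) = 10.71/1.360 = 7.875 mg/L.
e^(−k_d t) = e^(−0.350×2.010) = 0.4949; e^(−k_2 t) = e^(−1.71×2.010) = 0.03216.
D = 7.875 × (0.4949 − 0.03216) + 0.943 × 0.03216 = 3.644 + 0.03032 = 3.674 mg/L.
DO = C_s − D = 9.29 − 3.674 = 5.616 mg/L.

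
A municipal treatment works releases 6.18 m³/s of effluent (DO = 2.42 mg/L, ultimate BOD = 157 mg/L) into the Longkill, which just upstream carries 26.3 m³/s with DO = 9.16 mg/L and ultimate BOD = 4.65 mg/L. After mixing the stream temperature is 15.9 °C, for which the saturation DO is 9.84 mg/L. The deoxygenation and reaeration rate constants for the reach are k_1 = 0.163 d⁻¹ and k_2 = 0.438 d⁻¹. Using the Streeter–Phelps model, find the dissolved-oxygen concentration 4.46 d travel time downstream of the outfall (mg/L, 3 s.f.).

DO ≈ 2.75 mg/L

Mixed DO = (26.3×9.16 + 6.18×2.42)/(26.3+6.18) = 255.9/32.48 = 7.878 mg/L.
Mixed L₀ = (26.3×4.65 + 6.18×157)/(32.48) = 1093/32.48 = 33.64 mg/L.
Initial deficit D₀ = C_s − DO₀ = 9.84 − 7.878 = 1.962 mg/L.
D(4.46) = [0.163×33.64/(0.438−0.163)](e^(−0.163×4.46) − e^(−0.438×4.46)) + 1.962 e^(−0.438×4.46)
= 19.94 × (0.4834 − 0.1418) + 1.962 × 0.1418 = 7.089 mg/L.
DO = 9.84 − 7.089 = 2.751 mg/L.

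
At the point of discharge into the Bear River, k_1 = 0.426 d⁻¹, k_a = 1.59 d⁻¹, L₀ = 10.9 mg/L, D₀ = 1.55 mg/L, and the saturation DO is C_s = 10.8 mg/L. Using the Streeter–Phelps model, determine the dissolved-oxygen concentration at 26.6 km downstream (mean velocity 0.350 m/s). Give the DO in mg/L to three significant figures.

DO ≈ 8.66 mg/L

Travel time t = x/v = 26.6 km / (0.350 m/s) = 26600 m / 0.350 m/s = 76000 s = 0.8796 d.
k_1 L₀/(k_a−k_1) = 0.426×10.9/(1.59−0.426) = 4.643/1.164 = 3.989 mg/L.
e^(−k_1 t) = e^(−0.426×0.8796) = 0.6875; e^(−k_a t) = e^(−1.59×0.8796) = 0.2469.
D = 3.989 × (0.6875 − 0.2469) + 1.55 × 0.2469 = 1.757 + 0.3828 = 2.140 mg/L.
DO = C_s − D = 10.8 − 2.140 = 8.660 mg/L.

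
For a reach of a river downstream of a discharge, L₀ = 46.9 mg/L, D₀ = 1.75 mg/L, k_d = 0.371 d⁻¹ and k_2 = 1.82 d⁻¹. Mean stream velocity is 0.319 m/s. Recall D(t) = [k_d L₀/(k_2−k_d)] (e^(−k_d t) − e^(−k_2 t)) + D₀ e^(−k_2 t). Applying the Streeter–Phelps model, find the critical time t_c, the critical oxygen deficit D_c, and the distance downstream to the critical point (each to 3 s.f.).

t_c ≈ 0.989 d; D_c ≈ 6.62 mg/L; x_c ≈ 27.3 km

With k_2/k_d = 4.906 and 1 − D₀(k_2−k_d)/(k_d L₀) = 0.8543,
t_c = ln(4.906 × 0.8543) / (1.82 − 0.371) = ln(4.191) / 1.449 = 1.433/1.449 = 0.9889 d.
D_c = (k_d/k_2) L₀ e^(−k_d t_c) = (0.371/1.82) × 46.9 × e^(−0.371×0.9889) = 0.2038 × 46.9 × 0.6929 = 6.624 mg/L.
x_c = v t_c = 0.319 m/s × 0.9889 d × 86400 s/d = 27250 m ≈ 27.3 km.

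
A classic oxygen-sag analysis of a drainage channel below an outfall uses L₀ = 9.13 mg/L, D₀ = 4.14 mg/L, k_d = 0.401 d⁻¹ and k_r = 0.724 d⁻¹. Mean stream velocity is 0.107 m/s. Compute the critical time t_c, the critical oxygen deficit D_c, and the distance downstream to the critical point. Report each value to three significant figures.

t_c = [1/(k_r−k_d)] ln[(k_r/k_d)(1 − D₀(k_r−k_d)/(k_d L₀))]
= [1/(0.724−0.401)] ln[(0.724/0.401)(1 − 4.14×0.3230/(0.401×9.13))]
= (1/0.3230) ln[1.805 × 0.6348] = 3.096 × ln(1.146) = 3.096 × 0.1363 = 0.4220 d.
D_c = (k_d/k_r) L₀ e^(−k_d t_c) = (0.401/0.724) × 9.13 × e^(−0.401×0.4220) = 0.5539 × 9.13 × 0.8443 = 4.270 mg/L.
x_c = v t_c = 0.107 m/s × 0.4220 d × 86400 s/d = 3901 m ≈ 3.90 km.

t_c ≈ 0.422 d; D_c ≈ 4.27 mg/L; x_c ≈ 3.90 km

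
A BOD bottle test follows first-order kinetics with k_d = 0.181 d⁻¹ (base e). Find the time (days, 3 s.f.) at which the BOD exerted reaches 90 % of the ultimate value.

y/L₀ = 1 − e^(−k_d t) = 0.90 ⇒ e^(−k_d t) = 0.100
t = −ln(0.100) / 0.181 = 2.303 / 0.181 = 12.72 d.

t ≈ 12.7 d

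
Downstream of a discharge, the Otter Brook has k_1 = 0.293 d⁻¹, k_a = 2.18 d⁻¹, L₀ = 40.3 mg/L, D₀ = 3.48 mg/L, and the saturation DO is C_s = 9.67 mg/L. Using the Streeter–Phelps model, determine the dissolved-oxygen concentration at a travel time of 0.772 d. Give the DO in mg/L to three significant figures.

k_1 L₀/(k_a−k_1) = 0.293×40.3/(2.18−0.293) = 11.81/1.887 = 6.257 mg/L.
e^(−k_1 t) = e^(−0.293×0.7720) = 0.7976; e^(−k_a t) = e^(−2.18×0.7720) = 0.1858.
D = 6.257 × (0.7976 − 0.1858) + 3.48 × 0.1858 = 3.828 + 0.6467 = 4.475 mg/L.
DO = C_s − D = 9.67 − 4.475 = 5.195 mg/L.

DO ≈ 5.20 mg/L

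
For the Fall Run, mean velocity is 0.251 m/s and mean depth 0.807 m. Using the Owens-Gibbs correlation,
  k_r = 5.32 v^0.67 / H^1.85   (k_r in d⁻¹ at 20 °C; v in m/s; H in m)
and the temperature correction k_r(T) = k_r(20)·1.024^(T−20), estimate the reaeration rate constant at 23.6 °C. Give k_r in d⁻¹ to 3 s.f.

k_r(20) = 5.32 × 0.251^0.67 / 0.807^1.85 = 5.32 × 0.3961 / 0.6725 = 3.133 d⁻¹.
k_r(23.6) = 3.133 × 1.024^(23.6−20) = 3.133 × 1.089 = 3.412 d⁻¹.

k_r ≈ 3.41 d⁻¹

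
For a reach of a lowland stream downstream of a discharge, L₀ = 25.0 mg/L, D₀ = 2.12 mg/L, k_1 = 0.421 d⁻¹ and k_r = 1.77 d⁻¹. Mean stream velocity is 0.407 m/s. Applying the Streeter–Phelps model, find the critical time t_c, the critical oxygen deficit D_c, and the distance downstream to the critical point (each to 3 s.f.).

t_c = [1/(k_r−k_1)] ln[(k_r/k_1)(1 − D₀(k_r−k_1)/(k_1 L₀))]
= [1/(1.77−0.421)] ln[(1.77/0.421)(1 − 2.12×1.349/(0.421×25.0))]
= (1/1.349) ln[4.204 × 0.7283] = 0.7413 × ln(3.062) = 0.7413 × 1.119 = 0.8295 d.
L(t_c) = L₀ e^(−k_1 t_c) = 25.0 × 0.7052 = 17.63 mg/L, and at the critical point k_r D_c = k_1 L, so D_c = (0.421/1.77) × 17.63 = 4.194 mg/L.
x_c = v t_c = 0.407 m/s × 0.8295 d × 86400 s/d = 29170 m ≈ 29.2 km.

t_c ≈ 0.830 d; D_c ≈ 4.19 mg/L; x_c ≈ 29.2 km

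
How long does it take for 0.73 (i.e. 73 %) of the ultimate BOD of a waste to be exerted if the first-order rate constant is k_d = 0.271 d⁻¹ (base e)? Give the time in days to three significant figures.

t ≈ 4.83 d

y/L₀ = 1 − e^(−k_d t) = 0.73 ⇒ e^(−k_d t) = 0.270
t = −ln(0.270) / 0.271 = 1.309 / 0.271 = 4.831 d.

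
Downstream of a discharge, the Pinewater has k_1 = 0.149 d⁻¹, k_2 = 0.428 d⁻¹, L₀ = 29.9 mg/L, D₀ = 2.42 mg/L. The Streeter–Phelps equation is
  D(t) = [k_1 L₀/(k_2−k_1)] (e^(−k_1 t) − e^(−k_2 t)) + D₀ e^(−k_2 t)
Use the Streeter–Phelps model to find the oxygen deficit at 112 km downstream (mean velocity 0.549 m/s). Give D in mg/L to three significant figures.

D ≈ 6.30 mg/L

Travel time t = x/v = 112 km / (0.549 m/s) = 112000 m / 0.549 m/s = 204000 s = 2.361 d.
k_1 L₀/(k_2−k_1) = 0.149×29.9/(0.428−0.149) = 4.455/0.2790 = 15.97 mg/L.
e^(−k_1 t) = e^(−0.149×2.361) = 0.7034; e^(−k_2 t) = e^(−0.428×2.361) = 0.3640.
D = 15.97 × (0.7034 − 0.3640) + 2.42 × 0.3640 = 5.420 + 0.8809 = 6.301 mg/L.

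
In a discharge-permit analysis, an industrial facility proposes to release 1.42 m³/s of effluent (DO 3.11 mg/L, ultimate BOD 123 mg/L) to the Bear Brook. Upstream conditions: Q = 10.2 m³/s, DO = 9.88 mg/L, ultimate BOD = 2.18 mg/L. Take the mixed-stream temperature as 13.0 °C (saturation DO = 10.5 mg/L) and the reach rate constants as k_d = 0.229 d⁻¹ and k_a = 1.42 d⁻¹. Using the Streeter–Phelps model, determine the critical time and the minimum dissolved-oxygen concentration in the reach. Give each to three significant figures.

Mixed DO = (10.2×9.88 + 1.42×3.11)/(10.2+1.42) = 105.2/11.62 = 9.053 mg/L.
Mixed L₀ = (10.2×2.18 + 1.42×123)/(11.62) = 196.9/11.62 = 16.94 mg/L.
Initial deficit D₀ = C_s − DO₀ = 10.5 − 9.053 = 1.447 mg/L.
t_c = (1/1.191) ln[(1.42/0.229)(1 − 1.447×1.191/(0.229×16.94))] = 0.8396 × ln(3.446) = 1.039 d.
D_c = (0.229/1.42) × 16.94 × e^(−0.229×1.039) = 0.1613 × 16.94 × 0.7883 = 2.154 mg/L.
Minimum DO = 10.5 − 2.154 = 8.346 mg/L.

t_c ≈ 1.04 d; minimum DO ≈ 8.35 mg/L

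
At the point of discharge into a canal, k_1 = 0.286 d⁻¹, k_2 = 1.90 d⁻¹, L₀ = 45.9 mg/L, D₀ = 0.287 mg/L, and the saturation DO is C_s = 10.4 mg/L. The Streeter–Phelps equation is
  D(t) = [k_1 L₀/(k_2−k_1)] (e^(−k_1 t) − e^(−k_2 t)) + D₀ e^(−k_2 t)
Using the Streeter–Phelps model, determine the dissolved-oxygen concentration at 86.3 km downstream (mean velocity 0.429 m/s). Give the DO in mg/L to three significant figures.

DO ≈ 6.31 mg/L

Travel time t = x/v = 86.3 km / (0.429 m/s) = 86300 m / 0.429 m/s = 201200 s = 2.328 d.
k_1 L₀/(k_2−k_1) = 0.286×45.9/(1.90−0.286) = 13.13/1.614 = 8.133 mg/L.
e^(−k_1 t) = e^(−0.286×2.328) = 0.5138; e^(−k_2 t) = e^(−1.90×2.328) = 0.01199.
D = 8.133 × (0.5138 − 0.01199) + 0.287 × 0.01199 = 4.082 + 0.003441 = 4.085 mg/L.
DO = C_s − D = 10.4 − 4.085 = 6.315 mg/L.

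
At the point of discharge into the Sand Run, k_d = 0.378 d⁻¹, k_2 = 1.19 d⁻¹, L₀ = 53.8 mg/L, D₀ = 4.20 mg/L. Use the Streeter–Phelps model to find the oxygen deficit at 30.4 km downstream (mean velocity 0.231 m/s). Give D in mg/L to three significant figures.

Travel time t = x/v = 30.4 km / (0.231 m/s) = 30400 m / 0.231 m/s = 131600 s = 1.523 d.
k_d L₀/(k_2−k_d) = 0.378×53.8/(1.19−0.378) = 20.34/0.8120 = 25.04 mg/L.
e^(−k_d t) = e^(−0.378×1.523) = 0.5623; e^(−k_2 t) = e^(−1.19×1.523) = 0.1632.
D = 25.04 × (0.5623 − 0.1632) + 4.20 × 0.1632 = 9.994 + 0.6856 = 10.68 mg/L.

D ≈ 10.7 mg/L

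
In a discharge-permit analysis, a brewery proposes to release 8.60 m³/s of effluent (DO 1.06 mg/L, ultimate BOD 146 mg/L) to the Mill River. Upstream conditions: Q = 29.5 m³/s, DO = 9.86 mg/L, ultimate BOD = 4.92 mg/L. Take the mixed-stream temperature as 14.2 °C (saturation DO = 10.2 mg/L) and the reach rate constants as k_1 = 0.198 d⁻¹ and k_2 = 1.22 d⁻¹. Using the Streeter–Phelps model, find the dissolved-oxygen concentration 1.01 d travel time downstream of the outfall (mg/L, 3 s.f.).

DO ≈ 5.77 mg/L

Mixed DO = (29.5×9.86 + 8.60×1.06)/(29.5+8.60) = 300.0/38.10 = 7.874 mg/L.
Mixed L₀ = (29.5×4.92 + 8.60×146)/(38.10) = 1401/38.10 = 36.76 mg/L.
Initial deficit D₀ = C_s − DO₀ = 10.2 − 7.874 = 2.326 mg/L.
D(1.01) = [0.198×36.76/(1.22−0.198)](e^(−0.198×1.01) − e^(−1.22×1.01)) + 2.326 e^(−1.22×1.01)
= 7.123 × (0.8187 − 0.2917) + 2.326 × 0.2917 = 4.433 mg/L.
DO = 10.2 − 4.433 = 5.767 mg/L.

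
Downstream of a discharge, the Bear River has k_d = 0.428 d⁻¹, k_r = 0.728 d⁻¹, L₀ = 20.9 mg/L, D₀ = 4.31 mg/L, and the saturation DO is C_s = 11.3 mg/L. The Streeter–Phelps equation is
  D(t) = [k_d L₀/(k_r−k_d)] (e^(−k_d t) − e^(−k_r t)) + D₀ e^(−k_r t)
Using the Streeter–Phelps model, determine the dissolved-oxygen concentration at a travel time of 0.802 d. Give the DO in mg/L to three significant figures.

k_d L₀/(k_r−k_d) = 0.428×20.9/(0.728−0.428) = 8.945/0.3000 = 29.82 mg/L.
e^(−k_d t) = e^(−0.428×0.8020) = 0.7095; e^(−k_r t) = e^(−0.728×0.8020) = 0.5577.
D = 29.82 × (0.7095 − 0.5577) + 4.31 × 0.5577 = 4.524 + 2.404 = 6.928 mg/L.
DO = C_s − D = 11.3 − 6.928 = 4.372 mg/L.

DO ≈ 4.37 mg/L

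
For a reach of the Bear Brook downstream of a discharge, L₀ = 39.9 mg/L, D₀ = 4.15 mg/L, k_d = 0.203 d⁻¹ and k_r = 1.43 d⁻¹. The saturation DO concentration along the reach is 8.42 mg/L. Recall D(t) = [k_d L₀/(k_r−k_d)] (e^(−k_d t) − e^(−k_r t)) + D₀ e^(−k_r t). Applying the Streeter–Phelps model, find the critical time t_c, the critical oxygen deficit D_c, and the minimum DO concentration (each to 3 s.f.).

t_c ≈ 0.784 d; D_c ≈ 4.83 mg/L; min DO ≈ 3.59 mg/L

t_c = [1/(k_r−k_d)] ln[(k_r/k_d)(1 − D₀(k_r−k_d)/(k_d L₀))]
= [1/(1.43−0.203)] ln[(1.43/0.203)(1 − 4.15×1.227/(0.203×39.9))]
= (1/1.227) ln[7.044 × 0.3713] = 0.8150 × ln(2.616) = 0.8150 × 0.9616 = 0.7837 d.
D_c = (k_d/k_r) L₀ e^(−k_d t_c) = (0.203/1.43) × 39.9 × e^(−0.203×0.7837) = 0.1420 × 39.9 × 0.8529 = 4.831 mg/L.
Minimum DO = C_s − D_c = 8.42 − 4.831 = 3.589 mg/L.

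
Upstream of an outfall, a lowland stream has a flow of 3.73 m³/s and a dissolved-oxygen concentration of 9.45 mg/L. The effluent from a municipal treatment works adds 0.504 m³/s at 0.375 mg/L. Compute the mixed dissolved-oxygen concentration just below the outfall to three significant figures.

8.37 mg/L

Flow-weighted mixing: C = (Q_r C_r + Q_w C_w)/(Q_r + Q_w)
= (3.73×9.45 + 0.504×0.375)/(3.73 + 0.504) = 35.44/4.234 = 8.370 mg/L.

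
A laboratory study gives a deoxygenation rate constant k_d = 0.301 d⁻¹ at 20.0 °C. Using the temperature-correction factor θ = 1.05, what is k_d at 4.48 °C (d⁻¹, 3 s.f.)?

k_d(T₂) = k_d(T₁) · θ^(T₂−T₁) = 0.301 × 1.05^(4.48−20.0)
= 0.301 × 1.05^-15.5 = 0.301 × 0.4690 = 0.1412 d⁻¹.

k_d ≈ 0.141 d⁻¹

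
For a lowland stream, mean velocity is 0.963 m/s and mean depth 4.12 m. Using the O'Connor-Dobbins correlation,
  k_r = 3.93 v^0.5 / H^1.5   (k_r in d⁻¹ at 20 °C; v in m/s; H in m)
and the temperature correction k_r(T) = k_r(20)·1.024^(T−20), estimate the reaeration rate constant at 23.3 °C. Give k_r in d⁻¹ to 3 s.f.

k_r ≈ 0.499 d⁻¹

k_r(20) = 3.93 × 0.963^0.5 / 4.12^1.5 = 3.93 × 0.9813 / 8.363 = 0.4612 d⁻¹.
k_r(23.3) = 0.4612 × 1.024^(23.3−20) = 0.4612 × 1.081 = 0.4987 d⁻¹.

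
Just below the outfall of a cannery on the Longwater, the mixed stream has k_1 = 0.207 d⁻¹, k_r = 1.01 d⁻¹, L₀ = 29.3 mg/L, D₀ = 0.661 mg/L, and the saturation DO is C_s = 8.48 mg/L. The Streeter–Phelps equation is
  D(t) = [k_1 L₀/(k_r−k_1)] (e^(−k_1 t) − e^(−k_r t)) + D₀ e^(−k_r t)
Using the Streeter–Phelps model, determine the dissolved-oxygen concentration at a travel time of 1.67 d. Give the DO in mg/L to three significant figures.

DO ≈ 4.41 mg/L

k_1 L₀/(k_r−k_1) = 0.207×29.3/(1.01−0.207) = 6.065/0.8030 = 7.553 mg/L.
e^(−k_1 t) = e^(−0.207×1.670) = 0.7077; e^(−k_r t) = e^(−1.01×1.670) = 0.1851.
D = 7.553 × (0.7077 − 0.1851) + 0.661 × 0.1851 = 3.947 + 0.1224 = 4.070 mg/L.
DO = C_s − D = 8.48 − 4.070 = 4.410 mg/L.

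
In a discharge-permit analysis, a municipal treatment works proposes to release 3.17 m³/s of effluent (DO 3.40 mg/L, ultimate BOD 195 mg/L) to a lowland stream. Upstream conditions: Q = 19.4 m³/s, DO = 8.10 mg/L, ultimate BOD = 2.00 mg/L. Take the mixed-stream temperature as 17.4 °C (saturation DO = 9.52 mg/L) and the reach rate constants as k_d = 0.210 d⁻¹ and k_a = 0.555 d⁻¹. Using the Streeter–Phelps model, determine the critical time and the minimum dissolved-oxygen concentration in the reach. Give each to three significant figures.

t_c ≈ 2.45 d; minimum DO ≈ 2.94 mg/L

Mixed DO = (19.4×8.10 + 3.17×3.40)/(19.4+3.17) = 167.9/22.57 = 7.440 mg/L.
Mixed L₀ = (19.4×2.00 + 3.17×195)/(22.57) = 656.9/22.57 = 29.11 mg/L.
Initial deficit D₀ = C_s − DO₀ = 9.52 − 7.440 = 2.080 mg/L.
t_c = (1/0.3450) ln[(0.555/0.210)(1 − 2.080×0.3450/(0.210×29.11))] = 2.899 × ln(2.333) = 2.455 d.
D_c = (0.210/0.555) × 29.11 × e^(−0.210×2.455) = 0.3784 × 29.11 × 0.5972 = 6.577 mg/L.
Minimum DO = 9.52 − 6.577 = 2.943 mg/L.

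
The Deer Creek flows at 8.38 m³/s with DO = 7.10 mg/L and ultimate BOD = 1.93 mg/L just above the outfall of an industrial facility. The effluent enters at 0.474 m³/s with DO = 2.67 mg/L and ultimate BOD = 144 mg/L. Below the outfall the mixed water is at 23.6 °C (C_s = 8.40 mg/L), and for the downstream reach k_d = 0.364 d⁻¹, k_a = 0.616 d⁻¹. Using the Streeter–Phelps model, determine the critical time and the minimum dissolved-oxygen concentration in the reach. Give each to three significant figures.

Mixed DO = (8.38×7.10 + 0.474×2.67)/(8.38+0.474) = 60.76/8.854 = 6.863 mg/L.
Mixed L₀ = (8.38×1.93 + 0.474×144)/(8.854) = 84.43/8.854 = 9.536 mg/L.
Initial deficit D₀ = C_s − DO₀ = 8.40 − 6.863 = 1.537 mg/L.
t_c = (1/0.2520) ln[(0.616/0.364)(1 − 1.537×0.2520/(0.364×9.536))] = 3.968 × ln(1.503) = 1.618 d.
D_c = (0.364/0.616) × 9.536 × e^(−0.364×1.618) = 0.5909 × 9.536 × 0.5549 = 3.127 mg/L.
Minimum DO = 8.40 − 3.127 = 5.273 mg/L.

t_c ≈ 1.62 d; minimum DO ≈ 5.27 mg/L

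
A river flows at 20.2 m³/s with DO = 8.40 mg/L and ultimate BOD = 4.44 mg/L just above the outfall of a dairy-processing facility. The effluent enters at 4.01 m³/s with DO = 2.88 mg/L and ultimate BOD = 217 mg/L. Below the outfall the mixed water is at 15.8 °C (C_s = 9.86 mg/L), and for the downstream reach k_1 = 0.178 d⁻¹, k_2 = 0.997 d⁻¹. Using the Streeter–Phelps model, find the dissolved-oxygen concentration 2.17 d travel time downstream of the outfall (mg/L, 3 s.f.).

DO ≈ 4.72 mg/L

Mixed DO = (20.2×8.40 + 4.01×2.88)/(20.2+4.01) = 181.2/24.21 = 7.486 mg/L.
Mixed L₀ = (20.2×4.44 + 4.01×217)/(24.21) = 959.9/24.21 = 39.65 mg/L.
Initial deficit D₀ = C_s − DO₀ = 9.86 − 7.486 = 2.374 mg/L.
D(2.17) = [0.178×39.65/(0.997−0.178)](e^(−0.178×2.17) − e^(−0.997×2.17)) + 2.374 e^(−0.997×2.17)
= 8.617 × (0.6796 − 0.1149) + 2.374 × 0.1149 = 5.139 mg/L.
DO = 9.86 − 5.139 = 4.721 mg/L.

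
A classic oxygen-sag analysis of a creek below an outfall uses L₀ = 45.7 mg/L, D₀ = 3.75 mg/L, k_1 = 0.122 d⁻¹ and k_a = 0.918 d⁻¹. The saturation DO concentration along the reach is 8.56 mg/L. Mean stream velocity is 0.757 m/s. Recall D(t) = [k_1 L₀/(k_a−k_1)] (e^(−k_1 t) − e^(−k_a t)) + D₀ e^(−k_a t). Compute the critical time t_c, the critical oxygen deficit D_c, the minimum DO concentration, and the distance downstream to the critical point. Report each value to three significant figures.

With k_a/k_1 = 7.525 and 1 − D₀(k_a−k_1)/(k_1 L₀) = 0.4646,
t_c = ln(7.525 × 0.4646) / (0.918 − 0.122) = ln(3.496) / 0.7960 = 1.252/0.7960 = 1.572 d.
L(t_c) = L₀ e^(−k_1 t_c) = 45.7 × 0.8254 = 37.72 mg/L, and at the critical point k_a D_c = k_1 L, so D_c = (0.122/0.918) × 37.72 = 5.013 mg/L.
Minimum DO = C_s − D_c = 8.56 − 5.013 = 3.547 mg/L.
x_c = v t_c = 0.757 m/s × 1.572 d × 86400 s/d = 102800 m ≈ 103 km.

t_c ≈ 1.57 d; D_c ≈ 5.01 mg/L; min DO ≈ 3.55 mg/L; x_c ≈ 103 km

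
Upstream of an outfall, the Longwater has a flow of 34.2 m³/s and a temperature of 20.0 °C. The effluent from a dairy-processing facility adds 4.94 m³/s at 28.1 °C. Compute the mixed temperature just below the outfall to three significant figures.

21.0 °C

Flow-weighted mixing: C = (Q_r C_r + Q_w C_w)/(Q_r + Q_w)
= (34.2×20.0 + 4.94×28.1)/(34.2 + 4.94) = 822.8/39.14 = 21.02 °C.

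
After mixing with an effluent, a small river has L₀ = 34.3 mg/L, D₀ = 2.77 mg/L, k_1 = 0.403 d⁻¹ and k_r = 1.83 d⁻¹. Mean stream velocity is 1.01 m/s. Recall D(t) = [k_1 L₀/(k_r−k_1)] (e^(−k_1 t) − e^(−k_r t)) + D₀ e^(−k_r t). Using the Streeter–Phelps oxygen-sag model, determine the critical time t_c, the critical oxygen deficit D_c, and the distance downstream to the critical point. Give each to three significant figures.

t_c ≈ 0.824 d; D_c ≈ 5.42 mg/L; x_c ≈ 71.9 km

At the critical point dD/dt = 0, so k_1 L₀ e^(−k_1 t) = k_r D. Substituting D(t) from the Streeter–Phelps equation and solving for t gives
t_c = ln[(k_r/k_1)(1 − D₀(k_r−k_1)/(k_1 L₀))] / (k_r−k_1).
Here k_r−k_1 = 1.427 d⁻¹ and 1 − D₀(k_r−k_1)/(k_1 L₀) = 1 − 2.77×1.427/(0.403×34.3) = 0.7140, so
t_c = ln(4.541 × 0.7140) / 1.427 = 1.176 / 1.427 = 0.8243 d.
D_c = (k_1/k_r) L₀ e^(−k_1 t_c) = (0.403/1.83) × 34.3 × e^(−0.403×0.8243) = 0.2202 × 34.3 × 0.7173 = 5.418 mg/L.
x_c = v t_c = 1.01 m/s × 0.8243 d × 86400 s/d = 71930 m ≈ 71.9 km.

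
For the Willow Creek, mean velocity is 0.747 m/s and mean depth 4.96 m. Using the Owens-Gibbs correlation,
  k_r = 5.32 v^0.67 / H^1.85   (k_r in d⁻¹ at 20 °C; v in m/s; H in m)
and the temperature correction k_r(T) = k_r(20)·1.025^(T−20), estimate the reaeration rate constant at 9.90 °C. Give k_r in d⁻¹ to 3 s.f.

k_r ≈ 0.176 d⁻¹

k_r(20) = 5.32 × 0.747^0.67 / 4.96^1.85 = 5.32 × 0.8225 / 19.35 = 0.2261 d⁻¹.
k_r(9.90) = 0.2261 × 1.025^(9.90−20) = 0.2261 × 0.7793 = 0.1762 d⁻¹.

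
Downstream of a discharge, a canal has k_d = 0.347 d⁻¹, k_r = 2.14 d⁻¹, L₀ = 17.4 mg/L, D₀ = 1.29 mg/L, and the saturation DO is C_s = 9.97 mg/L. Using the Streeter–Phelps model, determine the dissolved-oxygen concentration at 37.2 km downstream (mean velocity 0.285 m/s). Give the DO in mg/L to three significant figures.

DO ≈ 8.06 mg/L

Travel time t = x/v = 37.2 km / (0.285 m/s) = 37200 m / 0.285 m/s = 130500 s = 1.511 d.
k_d L₀/(k_r−k_d) = 0.347×17.4/(2.14−0.347) = 6.038/1.793 = 3.367 mg/L.
e^(−k_d t) = e^(−0.347×1.511) = 0.5920; e^(−k_r t) = e^(−2.14×1.511) = 0.03944.
D = 3.367 × (0.5920 − 0.03944) + 1.29 × 0.03944 = 1.861 + 0.05088 = 1.912 mg/L.
DO = C_s − D = 9.97 − 1.912 = 8.058 mg/L.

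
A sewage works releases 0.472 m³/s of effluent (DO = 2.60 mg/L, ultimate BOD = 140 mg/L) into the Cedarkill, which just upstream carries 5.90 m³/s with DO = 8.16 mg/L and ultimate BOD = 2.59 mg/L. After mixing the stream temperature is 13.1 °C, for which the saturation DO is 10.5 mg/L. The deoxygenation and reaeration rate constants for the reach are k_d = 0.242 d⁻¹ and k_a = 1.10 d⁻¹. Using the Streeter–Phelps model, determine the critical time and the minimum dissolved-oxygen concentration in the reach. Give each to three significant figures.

t_c ≈ 0.0813 d; minimum DO ≈ 7.75 mg/L

Mixed DO = (5.90×8.16 + 0.472×2.60)/(5.90+0.472) = 49.37/6.372 = 7.748 mg/L.
Mixed L₀ = (5.90×2.59 + 0.472×140)/(6.372) = 81.36/6.372 = 12.77 mg/L.
Initial deficit D₀ = C_s − DO₀ = 10.5 − 7.748 = 2.752 mg/L.
t_c = (1/0.8580) ln[(1.10/0.242)(1 − 2.752×0.8580/(0.242×12.77))] = 1.166 × ln(1.072) = 0.08127 d.
D_c = (0.242/1.10) × 12.77 × e^(−0.242×0.08127) = 0.2200 × 12.77 × 0.9805 = 2.754 mg/L.
Minimum DO = 10.5 − 2.754 = 7.746 mg/L.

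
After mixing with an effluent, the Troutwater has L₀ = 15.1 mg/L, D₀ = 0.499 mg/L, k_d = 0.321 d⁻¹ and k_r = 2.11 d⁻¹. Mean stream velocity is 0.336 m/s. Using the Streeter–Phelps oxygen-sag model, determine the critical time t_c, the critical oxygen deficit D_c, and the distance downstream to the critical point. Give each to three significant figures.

t_c ≈ 0.939 d; D_c ≈ 1.70 mg/L; x_c ≈ 27.3 km

t_c = [1/(k_r−k_d)] ln[(k_r/k_d)(1 − D₀(k_r−k_d)/(k_d L₀))]
= [1/(2.11−0.321)] ln[(2.11/0.321)(1 − 0.499×1.789/(0.321×15.1))]
= (1/1.789) ln[6.573 × 0.8158] = 0.5590 × ln(5.363) = 0.5590 × 1.679 = 0.9388 d.
D_c = (k_d/k_r) L₀ e^(−k_d t_c) = (0.321/2.11) × 15.1 × e^(−0.321×0.9388) = 0.1521 × 15.1 × 0.7398 = 1.700 mg/L.
x_c = v t_c = 0.336 m/s × 0.9388 d × 86400 s/d = 27250 m ≈ 27.3 km.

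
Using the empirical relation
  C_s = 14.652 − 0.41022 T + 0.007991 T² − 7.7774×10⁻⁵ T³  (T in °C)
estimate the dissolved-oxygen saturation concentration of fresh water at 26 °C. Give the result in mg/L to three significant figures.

C_s = 14.652 − 0.41022×26 + 0.007991×26² − 7.7774×10⁻⁵×26³ = 8.021 mg/L.

C_s ≈ 8.02 mg/L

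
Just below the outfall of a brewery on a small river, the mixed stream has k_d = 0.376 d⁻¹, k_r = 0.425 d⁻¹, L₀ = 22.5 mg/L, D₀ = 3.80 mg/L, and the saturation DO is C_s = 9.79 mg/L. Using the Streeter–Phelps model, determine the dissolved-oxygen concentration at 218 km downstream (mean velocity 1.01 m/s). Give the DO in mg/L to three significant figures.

Travel time t = x/v = 218 km / (1.01 m/s) = 218000 m / 1.01 m/s = 215800 s = 2.498 d.
k_d L₀/(k_r−k_d) = 0.376×22.5/(0.425−0.376) = 8.460/0.04900 = 172.7 mg/L.
e^(−k_d t) = e^(−0.376×2.498) = 0.3909; e^(−k_r t) = e^(−0.425×2.498) = 0.3459.
D = 172.7 × (0.3909 − 0.3459) + 3.80 × 0.3459 = 7.776 + 1.314 = 9.090 mg/L.
DO = C_s − D = 9.79 − 9.090 = 0.6999 mg/L.

DO ≈ 0.700 mg/L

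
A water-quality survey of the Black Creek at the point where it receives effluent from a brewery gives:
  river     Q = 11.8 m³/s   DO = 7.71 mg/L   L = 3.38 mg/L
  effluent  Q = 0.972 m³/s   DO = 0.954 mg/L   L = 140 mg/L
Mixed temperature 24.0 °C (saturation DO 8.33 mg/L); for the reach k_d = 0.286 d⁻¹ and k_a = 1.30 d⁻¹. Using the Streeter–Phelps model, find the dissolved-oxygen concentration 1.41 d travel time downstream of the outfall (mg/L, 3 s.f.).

DO ≈ 6.17 mg/L

Mixed DO = (11.8×7.71 + 0.972×0.954)/(11.8+0.972) = 91.91/12.77 = 7.196 mg/L.
Mixed L₀ = (11.8×3.38 + 0.972×140)/(12.77) = 176.0/12.77 = 13.78 mg/L.
Initial deficit D₀ = C_s − DO₀ = 8.33 − 7.196 = 1.134 mg/L.
D(1.41) = [0.286×13.78/(1.30−0.286)](e^(−0.286×1.41) − e^(−1.30×1.41)) + 1.134 e^(−1.30×1.41)
= 3.886 × (0.6681 − 0.1599) + 1.134 × 0.1599 = 2.156 mg/L.
DO = 8.33 − 2.156 = 6.174 mg/L.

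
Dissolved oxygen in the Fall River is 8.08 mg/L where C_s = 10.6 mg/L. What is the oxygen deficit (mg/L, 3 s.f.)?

D = C_s − C = 10.6 − 8.08 = 2.52 mg/L.

D ≈ 2.52 mg/L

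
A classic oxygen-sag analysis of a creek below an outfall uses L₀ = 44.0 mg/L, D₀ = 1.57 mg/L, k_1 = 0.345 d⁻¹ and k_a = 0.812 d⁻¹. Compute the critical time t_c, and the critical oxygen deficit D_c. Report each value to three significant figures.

t_c ≈ 1.73 d; D_c ≈ 10.3 mg/L

With k_a/k_1 = 2.354 and 1 − D₀(k_a−k_1)/(k_1 L₀) = 0.9517,
t_c = ln(2.354 × 0.9517) / (0.812 − 0.345) = ln(2.240) / 0.4670 = 0.8065/0.4670 = 1.727 d.
L(t_c) = L₀ e^(−k_1 t_c) = 44.0 × 0.5511 = 24.25 mg/L, and at the critical point k_a D_c = k_1 L, so D_c = (0.345/0.812) × 24.25 = 10.30 mg/L.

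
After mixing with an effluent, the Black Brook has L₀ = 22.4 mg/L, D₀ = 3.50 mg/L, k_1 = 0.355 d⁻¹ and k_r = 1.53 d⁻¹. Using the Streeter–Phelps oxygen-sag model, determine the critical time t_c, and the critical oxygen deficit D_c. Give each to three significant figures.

t_c ≈ 0.624 d; D_c ≈ 4.17 mg/L

With k_r/k_1 = 4.310 and 1 − D₀(k_r−k_1)/(k_1 L₀) = 0.4828,
t_c = ln(4.310 × 0.4828) / (1.53 − 0.355) = ln(2.081) / 1.175 = 0.7328/1.175 = 0.6237 d.
D_c = (k_1/k_r) L₀ e^(−k_1 t_c) = (0.355/1.53) × 22.4 × e^(−0.355×0.6237) = 0.2320 × 22.4 × 0.8014 = 4.165 mg/L.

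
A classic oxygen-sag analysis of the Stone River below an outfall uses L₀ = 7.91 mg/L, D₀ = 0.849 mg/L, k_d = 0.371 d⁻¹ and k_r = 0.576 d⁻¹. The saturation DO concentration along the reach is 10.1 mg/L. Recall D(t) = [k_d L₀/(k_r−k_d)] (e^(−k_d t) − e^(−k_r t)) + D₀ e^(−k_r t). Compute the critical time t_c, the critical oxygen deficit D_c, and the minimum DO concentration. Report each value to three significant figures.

t_c ≈ 1.85 d; D_c ≈ 2.57 mg/L; min DO ≈ 7.53 mg/L

With k_r/k_d = 1.553 and 1 − D₀(k_r−k_d)/(k_d L₀) = 0.9407,
t_c = ln(1.553 × 0.9407) / (0.576 − 0.371) = ln(1.460) / 0.2050 = 0.3788/0.2050 = 1.848 d.
D_c = (k_d/k_r) L₀ e^(−k_d t_c) = (0.371/0.576) × 7.91 × e^(−0.371×1.848) = 0.6441 × 7.91 × 0.5039 = 2.567 mg/L.
Minimum DO = C_s − D_c = 10.1 − 2.567 = 7.533 mg/L.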